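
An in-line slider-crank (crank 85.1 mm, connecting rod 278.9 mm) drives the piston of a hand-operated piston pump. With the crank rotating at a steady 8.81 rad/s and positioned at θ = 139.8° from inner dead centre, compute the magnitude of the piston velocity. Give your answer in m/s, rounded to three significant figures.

0.369

ω = 8.81 rad/s
For an in-line slider-crank, x = r cosθ + √(L² − r² sin²θ), so v = −rω sinθ·[1 + r cosθ/√(L² − r² sin²θ)].
With r = 0.0851 m, L = 0.2789 m, θ = 139.8°: √(L² − r² sin²θ) = 0.27344 m.
v = −0.0851·8.81·0.64546·[1 + 0.0851·-0.76380/0.27344] = -0.36889 m/s.
|v| = 0.36889 m/s.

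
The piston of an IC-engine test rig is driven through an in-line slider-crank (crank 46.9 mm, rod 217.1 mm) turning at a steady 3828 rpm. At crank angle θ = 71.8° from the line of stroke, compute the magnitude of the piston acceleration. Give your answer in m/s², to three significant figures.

1020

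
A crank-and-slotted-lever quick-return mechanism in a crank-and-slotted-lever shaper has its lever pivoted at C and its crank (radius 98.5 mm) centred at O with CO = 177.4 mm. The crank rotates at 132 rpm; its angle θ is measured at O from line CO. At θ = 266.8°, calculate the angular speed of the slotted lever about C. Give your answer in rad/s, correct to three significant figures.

ω = 13.82 rad/s (from 132 rpm).
Crank pin A relative to C: A = (d + r cosθ, r sinθ); lever angle φ = atan2(r sinθ, d + r cosθ).
Differentiating tanφ: φ̇ = rω(d cosθ + r)/(d² + r² + 2dr cosθ).
d² + r² + 2dr cosθ = |CA|² = 0.0392222 m²;  d cosθ + r = +0.088597 m.
|ω_lever| = |0.0985·13.82·+0.088597| / 0.0392222 = 3.0756 rad/s.

3.08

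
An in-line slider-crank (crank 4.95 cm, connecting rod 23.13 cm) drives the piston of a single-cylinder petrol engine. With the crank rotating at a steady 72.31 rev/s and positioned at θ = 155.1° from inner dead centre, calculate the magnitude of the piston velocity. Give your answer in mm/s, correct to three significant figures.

ω = 2π·72.3 = 454.3 rad/s
For an in-line slider-crank, x = r cosθ + √(L² − r² sin²θ), so v = −rω sinθ·[1 + r cosθ/√(L² − r² sin²θ)].
With r = 0.0495 m, L = 0.2313 m, θ = 155.1°: √(L² − r² sin²θ) = 0.23036 m.
v = −0.0495·454.3·0.42104·[1 + 0.0495·-0.90704/0.23036] = -7.6234 m/s.
|v| = 7.6234 m/s = 7623.4 mm/s.

7620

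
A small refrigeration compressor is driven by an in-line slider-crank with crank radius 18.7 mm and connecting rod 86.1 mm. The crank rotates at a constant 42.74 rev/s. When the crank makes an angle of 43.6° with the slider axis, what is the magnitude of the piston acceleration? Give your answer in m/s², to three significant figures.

ω = 2π·42.7 = 268.5 rad/s
x(θ) = r cosθ + √(L² − r² sin²θ); with ω constant, a = ω²·d²x/dθ².
d²x/dθ² = −r cosθ − r²(cos2θ)/√u − r⁴ sin²2θ/(4u^{3/2}),  u = L² − r² sin²θ = 0.00724691 m².
Substituting r = 0.0187 m, L = 0.0861 m, θ = 43.6°: d²x/dθ² = -0.013792 m.
a = ω²·d²x/dθ² = (268.5)²·(-0.013792) = -994.63 m/s²;  |a| = 994.63 m/s².

995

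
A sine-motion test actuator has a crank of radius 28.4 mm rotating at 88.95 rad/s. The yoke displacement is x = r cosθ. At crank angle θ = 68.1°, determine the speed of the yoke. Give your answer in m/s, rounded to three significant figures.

ω = 88.95 rad/s
x = r cosθ ⇒ ẋ = −rω sinθ.
|v| = rω|sinθ| = 0.0284·88.95·|sin 68.1°| = 2.3439 m/s.

2.34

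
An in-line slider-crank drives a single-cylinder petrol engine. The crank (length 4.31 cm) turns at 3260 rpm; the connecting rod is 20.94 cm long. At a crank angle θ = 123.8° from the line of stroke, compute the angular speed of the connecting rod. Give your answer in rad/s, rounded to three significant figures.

39.7

ω = 341.4 rad/s (converted from 3260 rpm).
The rod makes angle φ with the slider axis where L sinφ = r sinθ; differentiating, L cosφ·φ̇ = r ω cosθ.
L cosφ = √(L² − r² sin²θ) = 0.20631 m.
|ω_rod| = r ω |cosθ| / √(L² − r² sin²θ) = 0.0431·341.4·0.55630/0.20631 = 39.673 rad/s.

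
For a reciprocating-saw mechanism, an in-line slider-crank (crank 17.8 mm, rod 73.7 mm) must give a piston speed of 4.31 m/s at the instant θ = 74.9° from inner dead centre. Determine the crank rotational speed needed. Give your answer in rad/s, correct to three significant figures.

236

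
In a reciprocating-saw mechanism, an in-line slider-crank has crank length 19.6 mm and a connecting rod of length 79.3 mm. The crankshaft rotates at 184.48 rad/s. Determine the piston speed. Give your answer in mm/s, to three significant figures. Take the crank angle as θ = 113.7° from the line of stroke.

2970

ω = 184.5 rad/s
For an in-line slider-crank, x = r cosθ + √(L² − r² sin²θ), so v = −rω sinθ·[1 + r cosθ/√(L² − r² sin²θ)].
With r = 0.0196 m, L = 0.0793 m, θ = 113.7°: √(L² − r² sin²θ) = 0.077242 m.
v = −0.0196·184.5·0.91566·[1 + 0.0196·-0.40195/0.077242] = -2.9732 m/s.
|v| = 2.9732 m/s = 2973.2 mm/s.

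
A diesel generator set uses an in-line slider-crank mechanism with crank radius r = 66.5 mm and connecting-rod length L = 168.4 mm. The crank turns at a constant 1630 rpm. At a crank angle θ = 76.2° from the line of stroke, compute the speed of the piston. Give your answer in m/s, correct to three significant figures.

12.1

ω = 2π·1630/60 = 170.7 rad/s
For an in-line slider-crank, x = r cosθ + √(L² − r² sin²θ), so v = −rω sinθ·[1 + r cosθ/√(L² − r² sin²θ)].
With r = 0.0665 m, L = 0.1684 m, θ = 76.2°: √(L² − r² sin²θ) = 0.15552 m.
v = −0.0665·170.7·0.97113·[1 + 0.0665·0.23853/0.15552] = -12.148 m/s.
|v| = 12.148 m/s.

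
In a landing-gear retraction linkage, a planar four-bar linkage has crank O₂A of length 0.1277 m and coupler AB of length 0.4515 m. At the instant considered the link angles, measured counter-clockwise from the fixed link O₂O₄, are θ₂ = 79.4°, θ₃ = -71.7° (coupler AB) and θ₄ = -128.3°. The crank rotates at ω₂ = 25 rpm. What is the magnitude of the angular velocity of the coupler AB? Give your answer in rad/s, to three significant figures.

ω₂ = 2.618 rad/s (from 25 rpm).
Differentiating the loop-closure r₂e^{iθ₂}+r₃e^{iθ₃}=r₁+r₄e^{iθ₄} gives r₂ω₂e^{iθ₂}+r₃ω₃e^{iθ₃}=r₄ω₄e^{iθ₄}.
Eliminating the other unknown: ω₃ = r₂ω₂ sin(θ₄−θ₂) / [r₃ sin(θ₃−θ₄)].
Numerator sine = +0.46484; denominator sine = +0.83485.
Result = 0.1277·2.618·(+0.46484) / (0.4515·(+0.83485)) = +0.41229 rad/s; magnitude 0.41229 rad/s.

0.412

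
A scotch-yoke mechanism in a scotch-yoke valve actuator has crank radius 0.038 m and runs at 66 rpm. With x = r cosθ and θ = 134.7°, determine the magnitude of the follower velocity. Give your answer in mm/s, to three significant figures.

187

ω = 6.912 rad/s (from 66 rpm).
x = r cosθ ⇒ ẋ = −rω sinθ.
|v| = rω|sinθ| = 0.038·6.912·|sin 134.7°| = 0.18668 m/s = 186.68 mm/s.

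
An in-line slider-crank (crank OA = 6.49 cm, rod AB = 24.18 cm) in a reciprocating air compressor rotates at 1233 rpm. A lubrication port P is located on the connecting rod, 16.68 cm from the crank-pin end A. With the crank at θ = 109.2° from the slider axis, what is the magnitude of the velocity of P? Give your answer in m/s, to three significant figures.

ω = 129.1 rad/s.  Crank-pin speed |V_A| = rω = 8.3799 m/s, perpendicular to OA.
Rod angle: sinφ = −(r/L) sinθ ⇒ φ = -14.683°; ω_rod = −rω cosθ/√(L²−r²sin²θ) = +11.782 rad/s.
V_P = V_A + ω_rod × AP, with AP = 0.1668 m along the rod.
Components: V_Px = −rω sinθ − a·ω_rod·sinφ = -7.4156 m/s;  V_Py = rω cosθ + a·ω_rod·cosφ = -0.85479 m/s.
|V_P| = √(V_Px² + V_Py²) = 7.4647 m/s.

7.46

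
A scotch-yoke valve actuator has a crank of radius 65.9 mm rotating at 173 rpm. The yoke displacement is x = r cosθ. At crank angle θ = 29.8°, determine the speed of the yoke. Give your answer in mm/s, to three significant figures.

593

ω = 18.12 rad/s (from 173 rpm).
x = r cosθ ⇒ ẋ = −rω sinθ.
|v| = rω|sinθ| = 0.0659·18.12·|sin 29.8°| = 0.59333 m/s = 593.33 mm/s.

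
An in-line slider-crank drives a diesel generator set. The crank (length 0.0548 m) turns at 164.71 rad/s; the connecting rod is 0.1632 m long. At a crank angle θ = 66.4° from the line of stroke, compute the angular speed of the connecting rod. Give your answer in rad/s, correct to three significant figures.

ω = 164.7 rad/s
The rod makes angle φ with the slider axis where L sinφ = r sinθ; differentiating, L cosφ·φ̇ = r ω cosθ.
L cosφ = √(L² − r² sin²θ) = 0.15528 m.
|ω_rod| = r ω |cosθ| / √(L² − r² sin²θ) = 0.0548·164.7·0.40035/0.15528 = 23.271 rad/s.

23.3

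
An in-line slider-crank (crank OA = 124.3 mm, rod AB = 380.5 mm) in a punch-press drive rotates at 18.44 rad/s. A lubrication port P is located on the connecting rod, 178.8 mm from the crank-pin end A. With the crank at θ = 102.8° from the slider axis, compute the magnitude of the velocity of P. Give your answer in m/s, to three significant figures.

ω = 18.44 rad/s.  Crank-pin speed |V_A| = rω = 2.2921 m/s, perpendicular to OA.
Rod angle: sinφ = −(r/L) sinθ ⇒ φ = -18.576°; ω_rod = −rω cosθ/√(L²−r²sin²θ) = +1.4079 rad/s.
V_P = V_A + ω_rod × AP, with AP = 0.1788 m along the rod.
Components: V_Px = −rω sinθ − a·ω_rod·sinφ = -2.1549 m/s;  V_Py = rω cosθ + a·ω_rod·cosφ = -0.26919 m/s.
|V_P| = √(V_Px² + V_Py²) = 2.1717 m/s.

2.17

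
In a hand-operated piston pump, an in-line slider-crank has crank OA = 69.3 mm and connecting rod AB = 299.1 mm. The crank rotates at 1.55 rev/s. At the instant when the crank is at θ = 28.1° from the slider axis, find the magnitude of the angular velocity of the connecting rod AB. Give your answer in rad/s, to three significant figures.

ω = 9.739 rad/s (converted from 1.55 rev/s).
The rod makes angle φ with the slider axis where L sinφ = r sinθ; differentiating, L cosφ·φ̇ = r ω cosθ.
L cosφ = √(L² − r² sin²θ) = 0.29731 m.
|ω_rod| = r ω |cosθ| / √(L² − r² sin²θ) = 0.0693·9.739·0.88213/0.29731 = 2.0024 rad/s.

2.00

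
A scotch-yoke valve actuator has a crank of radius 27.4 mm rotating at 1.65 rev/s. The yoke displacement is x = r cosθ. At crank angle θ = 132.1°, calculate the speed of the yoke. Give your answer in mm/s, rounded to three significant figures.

ω = 10.37 rad/s (from 1.65 rev/s).
x = r cosθ ⇒ ẋ = −rω sinθ.
|v| = rω|sinθ| = 0.0274·10.37·|sin 132.1°| = 0.21077 m/s = 210.77 mm/s.

211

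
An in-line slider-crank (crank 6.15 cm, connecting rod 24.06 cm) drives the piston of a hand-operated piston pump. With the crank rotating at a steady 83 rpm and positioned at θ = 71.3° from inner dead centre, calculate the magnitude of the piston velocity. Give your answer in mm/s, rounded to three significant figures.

549

ω = 2π·83/60 = 8.692 rad/s
For an in-line slider-crank, x = r cosθ + √(L² − r² sin²θ), so v = −rω sinθ·[1 + r cosθ/√(L² − r² sin²θ)].
With r = 0.0615 m, L = 0.2406 m, θ = 71.3°: √(L² − r² sin²θ) = 0.23344 m.
v = −0.0615·8.692·0.94721·[1 + 0.0615·0.32061/0.23344] = -0.54909 m/s.
|v| = 0.54909 m/s = 549.09 mm/s.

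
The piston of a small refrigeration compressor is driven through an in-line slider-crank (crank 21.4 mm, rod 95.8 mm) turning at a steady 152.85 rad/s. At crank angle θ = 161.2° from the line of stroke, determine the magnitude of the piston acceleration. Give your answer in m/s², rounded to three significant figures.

384

ω = 152.8 rad/s
x(θ) = r cosθ + √(L² − r² sin²θ); with ω constant, a = ω²·d²x/dθ².
d²x/dθ² = −r cosθ − r²(cos2θ)/√u − r⁴ sin²2θ/(4u^{3/2}),  u = L² − r² sin²θ = 0.00913008 m².
Substituting r = 0.0214 m, L = 0.0958 m, θ = 161.2°: d²x/dθ² = +0.016439 m.
a = ω²·d²x/dθ² = (152.8)²·(+0.016439) = +384.06 m/s²;  |a| = 384.06 m/s².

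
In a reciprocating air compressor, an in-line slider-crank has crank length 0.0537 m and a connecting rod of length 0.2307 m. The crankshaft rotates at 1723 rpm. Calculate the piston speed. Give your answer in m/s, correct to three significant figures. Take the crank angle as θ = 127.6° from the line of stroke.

ω = 2π·1723/60 = 180.4 rad/s
For an in-line slider-crank, x = r cosθ + √(L² − r² sin²θ), so v = −rω sinθ·[1 + r cosθ/√(L² − r² sin²θ)].
With r = 0.0537 m, L = 0.2307 m, θ = 127.6°: √(L² − r² sin²θ) = 0.22674 m.
v = −0.0537·180.4·0.79229·[1 + 0.0537·-0.61015/0.22674] = -6.5674 m/s.
|v| = 6.5674 m/s.

6.57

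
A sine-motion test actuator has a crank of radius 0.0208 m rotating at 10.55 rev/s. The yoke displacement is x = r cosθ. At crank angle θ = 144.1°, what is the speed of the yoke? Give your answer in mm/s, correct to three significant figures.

808

ω = 66.29 rad/s (from 10.55 rev/s).
x = r cosθ ⇒ ẋ = −rω sinθ.
|v| = rω|sinθ| = 0.0208·66.29·|sin 144.1°| = 0.80848 m/s = 808.48 mm/s.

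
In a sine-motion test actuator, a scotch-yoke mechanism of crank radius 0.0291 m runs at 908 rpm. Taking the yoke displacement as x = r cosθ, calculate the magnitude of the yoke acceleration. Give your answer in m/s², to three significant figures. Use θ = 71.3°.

ω = 95.09 rad/s (from 908 rpm).
x = r cosθ ⇒ ẍ = −rω² cosθ (ω constant).
|a| = rω²|cosθ| = 0.0291·(95.09)²·|cos 71.3°| = 84.353 m/s².

84.4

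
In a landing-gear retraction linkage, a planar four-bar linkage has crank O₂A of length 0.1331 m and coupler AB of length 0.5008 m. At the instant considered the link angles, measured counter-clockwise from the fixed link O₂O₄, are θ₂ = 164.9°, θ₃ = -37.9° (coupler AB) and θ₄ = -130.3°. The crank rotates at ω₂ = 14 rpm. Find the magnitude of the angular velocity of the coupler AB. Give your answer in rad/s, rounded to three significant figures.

ω₂ = 1.466 rad/s (from 14 rpm).
Differentiating the loop-closure r₂e^{iθ₂}+r₃e^{iθ₃}=r₁+r₄e^{iθ₄} gives r₂ω₂e^{iθ₂}+r₃ω₃e^{iθ₃}=r₄ω₄e^{iθ₄}.
Eliminating the other unknown: ω₃ = r₂ω₂ sin(θ₄−θ₂) / [r₃ sin(θ₃−θ₄)].
Numerator sine = +0.90483; denominator sine = +0.99912.
Result = 0.1331·1.466·(+0.90483) / (0.5008·(+0.99912)) = +0.35287 rad/s; magnitude 0.35287 rad/s.

0.353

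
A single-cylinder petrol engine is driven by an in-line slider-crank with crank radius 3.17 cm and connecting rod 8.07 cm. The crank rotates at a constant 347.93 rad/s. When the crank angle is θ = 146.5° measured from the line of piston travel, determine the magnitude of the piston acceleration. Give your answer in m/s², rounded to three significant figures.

ω = 347.9 rad/s
x(θ) = r cosθ + √(L² − r² sin²θ); with ω constant, a = ω²·d²x/dθ².
d²x/dθ² = −r cosθ − r²(cos2θ)/√u − r⁴ sin²2θ/(4u^{3/2}),  u = L² − r² sin²θ = 0.00620637 m².
Substituting r = 0.0317 m, L = 0.0807 m, θ = 146.5°: d²x/dθ² = +0.021013 m.
a = ω²·d²x/dθ² = (347.9)²·(+0.021013) = +2543.7 m/s²;  |a| = 2543.7 m/s².

2540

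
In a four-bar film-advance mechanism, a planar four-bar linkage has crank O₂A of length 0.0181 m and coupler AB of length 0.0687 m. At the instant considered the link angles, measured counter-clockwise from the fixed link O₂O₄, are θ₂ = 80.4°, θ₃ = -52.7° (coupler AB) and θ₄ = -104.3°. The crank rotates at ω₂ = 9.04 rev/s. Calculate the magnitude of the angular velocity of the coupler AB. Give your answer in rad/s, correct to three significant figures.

1.56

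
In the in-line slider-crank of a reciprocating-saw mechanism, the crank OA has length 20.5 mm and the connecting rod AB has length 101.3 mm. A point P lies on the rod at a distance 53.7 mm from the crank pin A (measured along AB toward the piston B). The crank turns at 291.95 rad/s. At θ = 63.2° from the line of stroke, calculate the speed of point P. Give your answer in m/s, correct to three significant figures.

ω = 291.9 rad/s.  Crank-pin speed |V_A| = rω = 5.985 m/s, perpendicular to OA.
Rod angle: sinφ = −(r/L) sinθ ⇒ φ = -10.407°; ω_rod = −rω cosθ/√(L²−r²sin²θ) = -27.084 rad/s.
V_P = V_A + ω_rod × AP, with AP = 0.0537 m along the rod.
Components: V_Px = −rω sinθ − a·ω_rod·sinφ = -5.6048 m/s;  V_Py = rω cosθ + a·ω_rod·cosφ = +1.268 m/s.
|V_P| = √(V_Px² + V_Py²) = 5.7465 m/s.

5.75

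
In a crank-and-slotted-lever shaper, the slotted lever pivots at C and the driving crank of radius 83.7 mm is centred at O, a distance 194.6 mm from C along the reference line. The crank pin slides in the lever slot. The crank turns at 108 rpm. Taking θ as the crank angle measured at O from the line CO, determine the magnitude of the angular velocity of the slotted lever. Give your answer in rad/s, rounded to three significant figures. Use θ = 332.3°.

3.29

ω = 11.31 rad/s (from 108 rpm).
Crank pin A relative to C: A = (d + r cosθ, r sinθ); lever angle φ = atan2(r sinθ, d + r cosθ).
Differentiating tanφ: φ̇ = rω(d cosθ + r)/(d² + r² + 2dr cosθ).
d² + r² + 2dr cosθ = |CA|² = 0.0737175 m²;  d cosθ + r = +0.256 m.
|ω_lever| = |0.0837·11.31·+0.256| / 0.0737175 = 3.2873 rad/s.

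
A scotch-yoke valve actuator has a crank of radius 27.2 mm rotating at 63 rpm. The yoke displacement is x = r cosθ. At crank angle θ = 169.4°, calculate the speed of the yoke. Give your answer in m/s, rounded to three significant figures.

ω = 6.597 rad/s (from 63 rpm).
x = r cosθ ⇒ ẋ = −rω sinθ.
|v| = rω|sinθ| = 0.0272·6.597·|sin 169.4°| = 0.03301 m/s.

0.0330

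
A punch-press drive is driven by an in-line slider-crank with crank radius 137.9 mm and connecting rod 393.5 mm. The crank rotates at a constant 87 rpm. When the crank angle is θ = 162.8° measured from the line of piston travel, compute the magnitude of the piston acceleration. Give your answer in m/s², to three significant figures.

7.57

ω = 2π·87/60 = 9.111 rad/s
x(θ) = r cosθ + √(L² − r² sin²θ); with ω constant, a = ω²·d²x/dθ².
d²x/dθ² = −r cosθ − r²(cos2θ)/√u − r⁴ sin²2θ/(4u^{3/2}),  u = L² − r² sin²θ = 0.153179 m².
Substituting r = 0.1379 m, L = 0.3935 m, θ = 162.8°: d²x/dθ² = +0.091161 m.
a = ω²·d²x/dθ² = (9.111)²·(+0.091161) = +7.5667 m/s²;  |a| = 7.5667 m/s².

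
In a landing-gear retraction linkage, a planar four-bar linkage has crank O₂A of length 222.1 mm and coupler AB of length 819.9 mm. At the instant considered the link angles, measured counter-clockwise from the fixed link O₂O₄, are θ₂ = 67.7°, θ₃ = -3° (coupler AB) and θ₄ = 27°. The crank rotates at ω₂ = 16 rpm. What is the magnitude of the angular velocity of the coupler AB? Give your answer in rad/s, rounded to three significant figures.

ω₂ = 1.676 rad/s (from 16 rpm).
Differentiating the loop-closure r₂e^{iθ₂}+r₃e^{iθ₃}=r₁+r₄e^{iθ₄} gives r₂ω₂e^{iθ₂}+r₃ω₃e^{iθ₃}=r₄ω₄e^{iθ₄}.
Eliminating the other unknown: ω₃ = r₂ω₂ sin(θ₄−θ₂) / [r₃ sin(θ₃−θ₄)].
Numerator sine = -0.65210; denominator sine = -0.50000.
Result = 0.2221·1.676·(-0.65210) / (0.8199·(-0.50000)) = +0.59194 rad/s; magnitude 0.59194 rad/s.

0.592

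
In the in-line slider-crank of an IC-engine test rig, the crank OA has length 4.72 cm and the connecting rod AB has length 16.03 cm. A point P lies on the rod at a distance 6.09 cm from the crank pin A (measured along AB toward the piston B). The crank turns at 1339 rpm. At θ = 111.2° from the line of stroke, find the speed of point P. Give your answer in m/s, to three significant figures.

6.09

ω = 140.2 rad/s.  Crank-pin speed |V_A| = rω = 6.6184 m/s, perpendicular to OA.
Rod angle: sinφ = −(r/L) sinθ ⇒ φ = -15.933°; ω_rod = −rω cosθ/√(L²−r²sin²θ) = +15.527 rad/s.
V_P = V_A + ω_rod × AP, with AP = 0.0609 m along the rod.
Components: V_Px = −rω sinθ − a·ω_rod·sinφ = -5.9109 m/s;  V_Py = rω cosθ + a·ω_rod·cosφ = -1.4841 m/s.
|V_P| = √(V_Px² + V_Py²) = 6.0943 m/s.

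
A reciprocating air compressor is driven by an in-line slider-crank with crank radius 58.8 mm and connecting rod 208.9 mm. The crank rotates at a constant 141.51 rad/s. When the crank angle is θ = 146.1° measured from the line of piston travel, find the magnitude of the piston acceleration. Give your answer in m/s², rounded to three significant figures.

845

ω = 141.5 rad/s
x(θ) = r cosθ + √(L² − r² sin²θ); with ω constant, a = ω²·d²x/dθ².
d²x/dθ² = −r cosθ − r²(cos2θ)/√u − r⁴ sin²2θ/(4u^{3/2}),  u = L² − r² sin²θ = 0.0425637 m².
Substituting r = 0.0588 m, L = 0.2089 m, θ = 146.1°: d²x/dθ² = +0.042181 m.
a = ω²·d²x/dθ² = (141.5)²·(+0.042181) = +844.68 m/s²;  |a| = 844.68 m/s².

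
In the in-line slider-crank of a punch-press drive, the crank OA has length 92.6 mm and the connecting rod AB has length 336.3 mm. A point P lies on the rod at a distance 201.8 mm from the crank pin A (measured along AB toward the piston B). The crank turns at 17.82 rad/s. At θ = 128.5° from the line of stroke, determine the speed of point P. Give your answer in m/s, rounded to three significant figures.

ω = 17.82 rad/s.  Crank-pin speed |V_A| = rω = 1.6501 m/s, perpendicular to OA.
Rod angle: sinφ = −(r/L) sinθ ⇒ φ = -12.444°; ω_rod = −rω cosθ/√(L²−r²sin²θ) = +3.128 rad/s.
V_P = V_A + ω_rod × AP, with AP = 0.2018 m along the rod.
Components: V_Px = −rω sinθ − a·ω_rod·sinφ = -1.1554 m/s;  V_Py = rω cosθ + a·ω_rod·cosφ = -0.41083 m/s.
|V_P| = √(V_Px² + V_Py²) = 1.2263 m/s.

1.23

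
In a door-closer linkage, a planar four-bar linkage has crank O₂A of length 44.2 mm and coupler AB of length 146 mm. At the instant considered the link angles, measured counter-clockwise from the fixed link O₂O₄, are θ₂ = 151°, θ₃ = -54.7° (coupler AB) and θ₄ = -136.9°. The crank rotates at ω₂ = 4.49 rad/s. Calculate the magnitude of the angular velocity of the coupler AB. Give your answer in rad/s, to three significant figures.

ω₂ = 4.49 rad/s
Differentiating the loop-closure r₂e^{iθ₂}+r₃e^{iθ₃}=r₁+r₄e^{iθ₄} gives r₂ω₂e^{iθ₂}+r₃ω₃e^{iθ₃}=r₄ω₄e^{iθ₄}.
Eliminating the other unknown: ω₃ = r₂ω₂ sin(θ₄−θ₂) / [r₃ sin(θ₃−θ₄)].
Numerator sine = +0.95159; denominator sine = +0.99075.
Result = 0.0442·4.49·(+0.95159) / (0.146·(+0.99075)) = +1.3056 rad/s; magnitude 1.3056 rad/s.

1.31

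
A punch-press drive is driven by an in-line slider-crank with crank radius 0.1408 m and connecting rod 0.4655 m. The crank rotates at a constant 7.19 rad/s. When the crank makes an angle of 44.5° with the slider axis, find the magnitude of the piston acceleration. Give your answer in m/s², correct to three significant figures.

5.28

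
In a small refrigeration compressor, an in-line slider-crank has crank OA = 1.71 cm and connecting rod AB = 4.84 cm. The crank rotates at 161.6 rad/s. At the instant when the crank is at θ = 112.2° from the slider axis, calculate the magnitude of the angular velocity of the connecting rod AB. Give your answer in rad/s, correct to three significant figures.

ω = 161.6 rad/s
The rod makes angle φ with the slider axis where L sinφ = r sinθ; differentiating, L cosφ·φ̇ = r ω cosθ.
L cosφ = √(L² − r² sin²θ) = 0.045737 m.
|ω_rod| = r ω |cosθ| / √(L² − r² sin²θ) = 0.0171·161.6·0.37784/0.045737 = 22.828 rad/s.

22.8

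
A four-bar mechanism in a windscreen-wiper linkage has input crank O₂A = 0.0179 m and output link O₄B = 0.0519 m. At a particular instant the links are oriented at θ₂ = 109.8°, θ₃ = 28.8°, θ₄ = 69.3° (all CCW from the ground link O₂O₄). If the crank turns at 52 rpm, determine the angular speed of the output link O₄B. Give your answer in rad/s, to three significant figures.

2.86

ω₂ = 5.445 rad/s (from 52 rpm).
Differentiating the loop-closure r₂e^{iθ₂}+r₃e^{iθ₃}=r₁+r₄e^{iθ₄} gives r₂ω₂e^{iθ₂}+r₃ω₃e^{iθ₃}=r₄ω₄e^{iθ₄}.
Eliminating the other unknown: ω₄ = r₂ω₂ sin(θ₂−θ₃) / [r₄ sin(θ₄−θ₃)].
Numerator sine = +0.98769; denominator sine = +0.64945.
Result = 0.0179·5.445·(+0.98769) / (0.0519·(+0.64945)) = +2.8562 rad/s; magnitude 2.8562 rad/s.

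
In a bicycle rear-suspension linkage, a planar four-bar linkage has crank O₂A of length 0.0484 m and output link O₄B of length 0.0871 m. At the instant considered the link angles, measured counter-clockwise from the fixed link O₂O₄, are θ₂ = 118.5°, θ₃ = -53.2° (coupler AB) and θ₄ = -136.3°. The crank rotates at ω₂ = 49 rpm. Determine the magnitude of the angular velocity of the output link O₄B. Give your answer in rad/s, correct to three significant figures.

ω₂ = 5.131 rad/s (from 49 rpm).
Differentiating the loop-closure r₂e^{iθ₂}+r₃e^{iθ₃}=r₁+r₄e^{iθ₄} gives r₂ω₂e^{iθ₂}+r₃ω₃e^{iθ₃}=r₄ω₄e^{iθ₄}.
Eliminating the other unknown: ω₄ = r₂ω₂ sin(θ₂−θ₃) / [r₄ sin(θ₄−θ₃)].
Numerator sine = +0.14436; denominator sine = -0.99276.
Result = 0.0484·5.131·(+0.14436) / (0.0871·(-0.99276)) = -0.41461 rad/s; magnitude 0.41461 rad/s.

0.415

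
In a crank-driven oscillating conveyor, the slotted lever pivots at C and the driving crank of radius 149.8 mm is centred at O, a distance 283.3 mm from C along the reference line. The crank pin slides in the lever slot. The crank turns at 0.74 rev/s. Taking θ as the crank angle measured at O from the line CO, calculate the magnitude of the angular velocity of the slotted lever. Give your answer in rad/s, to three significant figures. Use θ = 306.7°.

ω = 4.65 rad/s (from 0.74 rev/s).
Crank pin A relative to C: A = (d + r cosθ, r sinθ); lever angle φ = atan2(r sinθ, d + r cosθ).
Differentiating tanφ: φ̇ = rω(d cosθ + r)/(d² + r² + 2dr cosθ).
d² + r² + 2dr cosθ = |CA|² = 0.153423 m²;  d cosθ + r = +0.31911 m.
|ω_lever| = |0.1498·4.65·+0.31911| / 0.153423 = 1.4487 rad/s.

1.45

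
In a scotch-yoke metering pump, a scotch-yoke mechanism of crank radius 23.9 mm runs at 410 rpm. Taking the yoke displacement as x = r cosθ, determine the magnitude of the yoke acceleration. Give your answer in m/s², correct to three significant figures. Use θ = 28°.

ω = 42.94 rad/s (from 410 rpm).
x = r cosθ ⇒ ẍ = −rω² cosθ (ω constant).
|a| = rω²|cosθ| = 0.0239·(42.94)²·|cos 28°| = 38.901 m/s².

38.9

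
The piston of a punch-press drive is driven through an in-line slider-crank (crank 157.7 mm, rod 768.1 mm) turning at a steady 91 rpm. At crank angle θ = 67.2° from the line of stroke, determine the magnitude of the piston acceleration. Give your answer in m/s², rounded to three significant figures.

ω = 2π·91/60 = 9.529 rad/s
x(θ) = r cosθ + √(L² − r² sin²θ); with ω constant, a = ω²·d²x/dθ².
d²x/dθ² = −r cosθ − r²(cos2θ)/√u − r⁴ sin²2θ/(4u^{3/2}),  u = L² − r² sin²θ = 0.568843 m².
Substituting r = 0.1577 m, L = 0.7681 m, θ = 67.2°: d²x/dθ² = -0.038225 m.
a = ω²·d²x/dθ² = (9.529)²·(-0.038225) = -3.4712 m/s²;  |a| = 3.4712 m/s².

3.47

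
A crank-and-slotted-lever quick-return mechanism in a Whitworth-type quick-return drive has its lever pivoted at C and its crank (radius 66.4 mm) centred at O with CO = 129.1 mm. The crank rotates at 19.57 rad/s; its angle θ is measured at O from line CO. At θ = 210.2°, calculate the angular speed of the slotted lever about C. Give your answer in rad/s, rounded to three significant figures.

ω = 19.57 rad/s
Crank pin A relative to C: A = (d + r cosθ, r sinθ); lever angle φ = atan2(r sinθ, d + r cosθ).
Differentiating tanφ: φ̇ = rω(d cosθ + r)/(d² + r² + 2dr cosθ).
d² + r² + 2dr cosθ = |CA|² = 0.00625823 m²;  d cosθ + r = -0.045178 m.
|ω_lever| = |0.0664·19.57·-0.045178| / 0.00625823 = 9.3807 rad/s.

9.38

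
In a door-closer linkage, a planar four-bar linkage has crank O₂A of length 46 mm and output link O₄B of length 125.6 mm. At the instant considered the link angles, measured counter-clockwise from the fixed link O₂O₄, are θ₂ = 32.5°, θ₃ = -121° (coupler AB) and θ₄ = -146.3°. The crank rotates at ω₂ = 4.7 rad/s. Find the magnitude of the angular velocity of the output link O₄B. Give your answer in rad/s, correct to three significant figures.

ω₂ = 4.7 rad/s
Differentiating the loop-closure r₂e^{iθ₂}+r₃e^{iθ₃}=r₁+r₄e^{iθ₄} gives r₂ω₂e^{iθ₂}+r₃ω₃e^{iθ₃}=r₄ω₄e^{iθ₄}.
Eliminating the other unknown: ω₄ = r₂ω₂ sin(θ₂−θ₃) / [r₄ sin(θ₄−θ₃)].
Numerator sine = +0.44620; denominator sine = -0.42736.
Result = 0.046·4.7·(+0.44620) / (0.1256·(-0.42736)) = -1.7972 rad/s; magnitude 1.7972 rad/s.

1.80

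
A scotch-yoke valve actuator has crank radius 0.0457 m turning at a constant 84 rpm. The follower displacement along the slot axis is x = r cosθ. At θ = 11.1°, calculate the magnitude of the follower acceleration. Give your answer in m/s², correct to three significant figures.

ω = 8.796 rad/s (from 84 rpm).
x = r cosθ ⇒ ẍ = −rω² cosθ (ω constant).
|a| = rω²|cosθ| = 0.0457·(8.796)²·|cos 11.1°| = 3.47 m/s².

3.47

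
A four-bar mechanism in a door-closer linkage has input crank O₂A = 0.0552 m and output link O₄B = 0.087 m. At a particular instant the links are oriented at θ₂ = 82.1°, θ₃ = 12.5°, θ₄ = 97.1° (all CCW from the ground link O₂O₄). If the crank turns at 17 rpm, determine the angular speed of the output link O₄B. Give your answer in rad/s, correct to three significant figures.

1.06

ω₂ = 1.78 rad/s (from 17 rpm).
Differentiating the loop-closure r₂e^{iθ₂}+r₃e^{iθ₃}=r₁+r₄e^{iθ₄} gives r₂ω₂e^{iθ₂}+r₃ω₃e^{iθ₃}=r₄ω₄e^{iθ₄}.
Eliminating the other unknown: ω₄ = r₂ω₂ sin(θ₂−θ₃) / [r₄ sin(θ₄−θ₃)].
Numerator sine = +0.93728; denominator sine = +0.99556.
Result = 0.0552·1.78·(+0.93728) / (0.087·(+0.99556)) = +1.0634 rad/s; magnitude 1.0634 rad/s.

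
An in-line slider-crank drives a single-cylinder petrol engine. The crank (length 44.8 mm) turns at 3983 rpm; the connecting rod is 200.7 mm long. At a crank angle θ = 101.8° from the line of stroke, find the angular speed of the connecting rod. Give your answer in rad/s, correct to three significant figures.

19.5

ω = 417.1 rad/s (converted from 3983 rpm).
The rod makes angle φ with the slider axis where L sinφ = r sinθ; differentiating, L cosφ·φ̇ = r ω cosθ.
L cosφ = √(L² − r² sin²θ) = 0.19585 m.
|ω_rod| = r ω |cosθ| / √(L² − r² sin²θ) = 0.0448·417.1·0.20450/0.19585 = 19.511 rad/s.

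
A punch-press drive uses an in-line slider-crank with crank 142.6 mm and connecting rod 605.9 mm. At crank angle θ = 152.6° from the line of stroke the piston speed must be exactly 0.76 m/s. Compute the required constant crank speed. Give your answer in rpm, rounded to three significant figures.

140

For an in-line slider-crank, |v_piston| = rω|sinθ|·[1 + r cosθ/√(L² − r² sin²θ)].
With r = 0.1426 m, L = 0.6059 m, θ = 152.6°: the bracketed kinematic factor |dx/dθ| = 0.051831 m.
ω = v/|dx/dθ| = 0.76/0.051831 = 14.663 rad/s.
N = 60ω/(2π) = 140.02 rpm.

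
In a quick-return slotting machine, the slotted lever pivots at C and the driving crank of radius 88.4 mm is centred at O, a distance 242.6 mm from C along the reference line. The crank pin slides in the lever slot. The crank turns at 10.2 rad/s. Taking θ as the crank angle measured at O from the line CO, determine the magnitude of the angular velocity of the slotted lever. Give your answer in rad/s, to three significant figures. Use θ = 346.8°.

2.70

ω = 10.2 rad/s
Crank pin A relative to C: A = (d + r cosθ, r sinθ); lever angle φ = atan2(r sinθ, d + r cosθ).
Differentiating tanφ: φ̇ = rω(d cosθ + r)/(d² + r² + 2dr cosθ).
d² + r² + 2dr cosθ = |CA|² = 0.108428 m²;  d cosθ + r = +0.32459 m.
|ω_lever| = |0.0884·10.2·+0.32459| / 0.108428 = 2.6993 rad/s.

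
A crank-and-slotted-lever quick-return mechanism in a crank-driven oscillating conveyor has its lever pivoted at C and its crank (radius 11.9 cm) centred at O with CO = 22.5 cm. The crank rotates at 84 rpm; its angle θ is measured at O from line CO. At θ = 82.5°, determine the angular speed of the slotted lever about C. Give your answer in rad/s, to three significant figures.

2.16

ω = 8.796 rad/s (from 84 rpm).
Crank pin A relative to C: A = (d + r cosθ, r sinθ); lever angle φ = atan2(r sinθ, d + r cosθ).
Differentiating tanφ: φ̇ = rω(d cosθ + r)/(d² + r² + 2dr cosθ).
d² + r² + 2dr cosθ = |CA|² = 0.0717757 m²;  d cosθ + r = +0.14837 m.
|ω_lever| = |0.119·8.796·+0.14837| / 0.0717757 = 2.1638 rad/s.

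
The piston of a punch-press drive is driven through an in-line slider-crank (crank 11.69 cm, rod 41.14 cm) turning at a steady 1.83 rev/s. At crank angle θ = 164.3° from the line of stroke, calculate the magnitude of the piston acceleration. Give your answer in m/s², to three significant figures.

ω = 2π·1.83 = 11.5 rad/s
x(θ) = r cosθ + √(L² − r² sin²θ); with ω constant, a = ω²·d²x/dθ².
d²x/dθ² = −r cosθ − r²(cos2θ)/√u − r⁴ sin²2θ/(4u^{3/2}),  u = L² − r² sin²θ = 0.168249 m².
Substituting r = 0.1169 m, L = 0.4114 m, θ = 164.3°: d²x/dθ² = +0.083918 m.
a = ω²·d²x/dθ² = (11.5)²·(+0.083918) = +11.095 m/s²;  |a| = 11.095 m/s².

11.1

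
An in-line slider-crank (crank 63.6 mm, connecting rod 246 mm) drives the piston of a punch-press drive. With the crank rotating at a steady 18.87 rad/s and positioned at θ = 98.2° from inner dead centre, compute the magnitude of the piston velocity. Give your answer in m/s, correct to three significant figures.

ω = 18.87 rad/s
For an in-line slider-crank, x = r cosθ + √(L² − r² sin²θ), so v = −rω sinθ·[1 + r cosθ/√(L² − r² sin²θ)].
With r = 0.0636 m, L = 0.246 m, θ = 98.2°: √(L² − r² sin²θ) = 0.23781 m.
v = −0.0636·18.87·0.98978·[1 + 0.0636·-0.14263/0.23781] = -1.1426 m/s.
|v| = 1.1426 m/s.

1.14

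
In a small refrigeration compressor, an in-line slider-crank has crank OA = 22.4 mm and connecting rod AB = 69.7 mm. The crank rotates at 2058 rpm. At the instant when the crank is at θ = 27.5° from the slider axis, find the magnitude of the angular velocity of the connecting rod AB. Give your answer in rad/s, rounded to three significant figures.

ω = 215.5 rad/s (converted from 2058 rpm).
The rod makes angle φ with the slider axis where L sinφ = r sinθ; differentiating, L cosφ·φ̇ = r ω cosθ.
L cosφ = √(L² − r² sin²θ) = 0.068928 m.
|ω_rod| = r ω |cosθ| / √(L² − r² sin²θ) = 0.0224·215.5·0.88701/0.068928 = 62.123 rad/s.

62.1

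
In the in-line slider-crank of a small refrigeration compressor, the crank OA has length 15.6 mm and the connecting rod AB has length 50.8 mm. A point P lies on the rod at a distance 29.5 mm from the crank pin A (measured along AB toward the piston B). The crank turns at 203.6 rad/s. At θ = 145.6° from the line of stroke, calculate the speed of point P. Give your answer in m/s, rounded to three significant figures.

ω = 203.6 rad/s.  Crank-pin speed |V_A| = rω = 3.1762 m/s, perpendicular to OA.
Rod angle: sinφ = −(r/L) sinθ ⇒ φ = -9.991°; ω_rod = −rω cosθ/√(L²−r²sin²θ) = +52.383 rad/s.
V_P = V_A + ω_rod × AP, with AP = 0.0295 m along the rod.
Components: V_Px = −rω sinθ − a·ω_rod·sinφ = -1.5263 m/s;  V_Py = rω cosθ + a·ω_rod·cosφ = -1.0988 m/s.
|V_P| = √(V_Px² + V_Py²) = 1.8807 m/s.

1.88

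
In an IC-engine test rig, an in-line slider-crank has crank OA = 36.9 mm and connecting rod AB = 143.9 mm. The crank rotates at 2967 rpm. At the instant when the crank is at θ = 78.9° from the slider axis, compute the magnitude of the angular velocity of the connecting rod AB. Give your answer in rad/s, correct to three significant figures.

15.8

ω = 310.7 rad/s (converted from 2967 rpm).
The rod makes angle φ with the slider axis where L sinφ = r sinθ; differentiating, L cosφ·φ̇ = r ω cosθ.
L cosφ = √(L² − r² sin²θ) = 0.13927 m.
|ω_rod| = r ω |cosθ| / √(L² − r² sin²θ) = 0.0369·310.7·0.19252/0.13927 = 15.849 rad/s.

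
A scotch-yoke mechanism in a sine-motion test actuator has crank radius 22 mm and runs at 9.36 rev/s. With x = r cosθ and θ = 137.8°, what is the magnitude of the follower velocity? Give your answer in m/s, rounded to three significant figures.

ω = 58.81 rad/s (from 9.36 rev/s).
x = r cosθ ⇒ ẋ = −rω sinθ.
|v| = rω|sinθ| = 0.022·58.81·|sin 137.8°| = 0.86909 m/s.

0.869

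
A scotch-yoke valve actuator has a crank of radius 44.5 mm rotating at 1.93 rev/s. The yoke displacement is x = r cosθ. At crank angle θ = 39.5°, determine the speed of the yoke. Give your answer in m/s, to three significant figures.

ω = 12.13 rad/s (from 1.93 rev/s).
x = r cosθ ⇒ ẋ = −rω sinθ.
|v| = rω|sinθ| = 0.0445·12.13·|sin 39.5°| = 0.34325 m/s.

0.343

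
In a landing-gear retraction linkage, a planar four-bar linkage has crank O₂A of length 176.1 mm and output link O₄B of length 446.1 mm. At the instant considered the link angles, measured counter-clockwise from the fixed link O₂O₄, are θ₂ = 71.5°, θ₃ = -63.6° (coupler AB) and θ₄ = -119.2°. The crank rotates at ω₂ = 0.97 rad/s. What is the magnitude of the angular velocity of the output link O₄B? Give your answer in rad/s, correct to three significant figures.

0.328

ω₂ = 0.97 rad/s
Differentiating the loop-closure r₂e^{iθ₂}+r₃e^{iθ₃}=r₁+r₄e^{iθ₄} gives r₂ω₂e^{iθ₂}+r₃ω₃e^{iθ₃}=r₄ω₄e^{iθ₄}.
Eliminating the other unknown: ω₄ = r₂ω₂ sin(θ₂−θ₃) / [r₄ sin(θ₄−θ₃)].
Numerator sine = +0.70587; denominator sine = -0.82511.
Result = 0.1761·0.97·(+0.70587) / (0.4461·(-0.82511)) = -0.32758 rad/s; magnitude 0.32758 rad/s.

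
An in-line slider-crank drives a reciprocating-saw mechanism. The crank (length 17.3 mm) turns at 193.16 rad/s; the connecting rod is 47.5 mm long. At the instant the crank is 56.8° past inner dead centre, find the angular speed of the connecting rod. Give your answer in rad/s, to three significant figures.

ω = 193.2 rad/s
The rod makes angle φ with the slider axis where L sinφ = r sinθ; differentiating, L cosφ·φ̇ = r ω cosθ.
L cosφ = √(L² − r² sin²θ) = 0.04524 m.
|ω_rod| = r ω |cosθ| / √(L² − r² sin²θ) = 0.0173·193.2·0.54756/0.04524 = 40.446 rad/s.

40.4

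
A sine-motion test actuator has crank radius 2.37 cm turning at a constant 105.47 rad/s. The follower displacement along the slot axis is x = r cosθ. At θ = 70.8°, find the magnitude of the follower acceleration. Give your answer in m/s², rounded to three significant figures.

86.7

ω = 105.5 rad/s
x = r cosθ ⇒ ẍ = −rω² cosθ (ω constant).
|a| = rω²|cosθ| = 0.0237·(105.5)²·|cos 70.8°| = 86.701 m/s².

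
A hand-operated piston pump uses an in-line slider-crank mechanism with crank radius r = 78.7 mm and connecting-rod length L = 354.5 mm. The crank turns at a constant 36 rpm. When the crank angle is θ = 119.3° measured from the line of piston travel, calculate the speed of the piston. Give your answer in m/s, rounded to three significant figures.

0.230

ω = 2π·36/60 = 3.77 rad/s
For an in-line slider-crank, x = r cosθ + √(L² − r² sin²θ), so v = −rω sinθ·[1 + r cosθ/√(L² − r² sin²θ)].
With r = 0.0787 m, L = 0.3545 m, θ = 119.3°: √(L² − r² sin²θ) = 0.34779 m.
v = −0.0787·3.77·0.87207·[1 + 0.0787·-0.48938/0.34779] = -0.23008 m/s.
|v| = 0.23008 m/s.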